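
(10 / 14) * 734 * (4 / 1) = 14680 / 7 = 2097.14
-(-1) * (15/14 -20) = -265/14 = -18.93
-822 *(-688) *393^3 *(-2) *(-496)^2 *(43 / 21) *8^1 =-1936727161799626063872 / 7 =-276675308828518009124.57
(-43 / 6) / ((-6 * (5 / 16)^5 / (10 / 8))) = 2818048 / 5625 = 500.99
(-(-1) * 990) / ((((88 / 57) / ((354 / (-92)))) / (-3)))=1362015 / 184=7402.26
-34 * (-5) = 170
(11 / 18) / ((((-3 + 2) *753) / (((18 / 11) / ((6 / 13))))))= -13 / 4518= -0.00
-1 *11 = -11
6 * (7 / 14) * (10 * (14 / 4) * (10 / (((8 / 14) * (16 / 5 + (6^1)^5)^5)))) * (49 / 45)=37515625 / 534165651219951812345856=0.00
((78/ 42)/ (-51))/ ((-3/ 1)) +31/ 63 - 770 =-91570/ 119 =-769.50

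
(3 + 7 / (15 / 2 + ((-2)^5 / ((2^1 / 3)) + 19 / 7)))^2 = 2217121 / 279841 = 7.92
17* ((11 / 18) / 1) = 187 / 18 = 10.39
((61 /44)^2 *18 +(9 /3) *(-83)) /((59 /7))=-1452801 /57112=-25.44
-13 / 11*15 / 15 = -13 / 11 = -1.18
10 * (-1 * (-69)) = 690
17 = 17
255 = 255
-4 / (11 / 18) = -72 / 11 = -6.55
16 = 16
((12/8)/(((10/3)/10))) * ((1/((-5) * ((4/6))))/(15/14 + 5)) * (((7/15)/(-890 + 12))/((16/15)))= 1323/11940800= 0.00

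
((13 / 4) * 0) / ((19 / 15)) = 0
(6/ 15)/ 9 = 2/ 45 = 0.04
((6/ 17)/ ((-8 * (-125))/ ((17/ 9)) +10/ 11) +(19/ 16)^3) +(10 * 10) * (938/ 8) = 11726.68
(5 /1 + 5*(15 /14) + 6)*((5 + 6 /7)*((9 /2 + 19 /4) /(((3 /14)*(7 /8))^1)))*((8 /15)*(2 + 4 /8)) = 2779144 /441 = 6301.91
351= 351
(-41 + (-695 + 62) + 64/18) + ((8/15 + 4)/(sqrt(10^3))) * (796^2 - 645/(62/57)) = -6034/9 + 667206259 * sqrt(10)/23250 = 90077.57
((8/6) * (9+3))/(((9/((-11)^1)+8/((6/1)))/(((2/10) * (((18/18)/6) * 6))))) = 528/85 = 6.21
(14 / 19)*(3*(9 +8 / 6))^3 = 417074 / 19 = 21951.26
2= 2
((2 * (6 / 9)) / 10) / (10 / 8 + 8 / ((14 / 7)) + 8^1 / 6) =8 / 395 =0.02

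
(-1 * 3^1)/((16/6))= -9/8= -1.12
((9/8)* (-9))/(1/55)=-4455/8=-556.88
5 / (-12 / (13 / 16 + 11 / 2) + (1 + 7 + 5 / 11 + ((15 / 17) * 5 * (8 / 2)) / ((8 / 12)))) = 94435 / 623727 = 0.15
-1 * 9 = -9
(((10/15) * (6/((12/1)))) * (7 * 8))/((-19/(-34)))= 1904/57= 33.40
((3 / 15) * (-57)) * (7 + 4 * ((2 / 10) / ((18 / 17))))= -6631 / 75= -88.41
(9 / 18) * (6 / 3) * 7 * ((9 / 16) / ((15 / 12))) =63 / 20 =3.15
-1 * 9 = -9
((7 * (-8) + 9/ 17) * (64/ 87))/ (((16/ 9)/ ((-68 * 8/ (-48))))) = -7544/ 29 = -260.14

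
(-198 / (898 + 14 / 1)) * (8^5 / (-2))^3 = 18141941858304 / 19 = 954839045173.89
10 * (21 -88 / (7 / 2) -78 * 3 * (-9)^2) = -1327070 / 7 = -189581.43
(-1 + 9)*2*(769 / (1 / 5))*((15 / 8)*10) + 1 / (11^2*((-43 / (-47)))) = 1153500.01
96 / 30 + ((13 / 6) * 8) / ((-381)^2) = 6967988 / 2177415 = 3.20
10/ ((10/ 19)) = 19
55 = 55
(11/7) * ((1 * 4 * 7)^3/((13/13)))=34496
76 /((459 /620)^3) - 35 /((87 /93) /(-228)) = 24447558905020 /2804374791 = 8717.65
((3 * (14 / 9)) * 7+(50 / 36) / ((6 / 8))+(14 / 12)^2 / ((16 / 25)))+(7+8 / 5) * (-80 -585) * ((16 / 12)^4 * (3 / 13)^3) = -704180233 / 3796416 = -185.49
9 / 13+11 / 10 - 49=-6137 / 130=-47.21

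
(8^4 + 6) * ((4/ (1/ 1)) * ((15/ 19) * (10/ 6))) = 410200/ 19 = 21589.47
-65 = -65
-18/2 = -9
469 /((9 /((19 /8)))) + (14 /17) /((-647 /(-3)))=98015113 /791928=123.77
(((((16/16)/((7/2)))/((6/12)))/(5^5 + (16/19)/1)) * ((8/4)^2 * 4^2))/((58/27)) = 7296/1339597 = 0.01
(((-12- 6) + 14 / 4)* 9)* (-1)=261 / 2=130.50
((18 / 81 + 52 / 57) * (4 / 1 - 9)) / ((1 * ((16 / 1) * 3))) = -485 / 4104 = -0.12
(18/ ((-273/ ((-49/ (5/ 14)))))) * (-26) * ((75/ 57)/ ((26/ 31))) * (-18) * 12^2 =236234880/ 247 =956416.52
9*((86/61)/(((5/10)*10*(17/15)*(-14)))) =-1161/7259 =-0.16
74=74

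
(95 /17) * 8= 760 /17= 44.71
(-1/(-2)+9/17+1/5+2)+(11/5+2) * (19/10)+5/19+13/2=290257/16150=17.97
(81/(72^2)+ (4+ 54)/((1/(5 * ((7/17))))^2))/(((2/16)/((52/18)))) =59117357/10404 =5682.18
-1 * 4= -4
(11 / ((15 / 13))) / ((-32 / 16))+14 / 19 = -2297 / 570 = -4.03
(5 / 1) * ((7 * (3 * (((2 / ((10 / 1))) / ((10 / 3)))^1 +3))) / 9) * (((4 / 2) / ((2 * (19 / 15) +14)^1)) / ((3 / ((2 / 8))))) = 357 / 992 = 0.36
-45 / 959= -0.05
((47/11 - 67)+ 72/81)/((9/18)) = -12244/99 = -123.68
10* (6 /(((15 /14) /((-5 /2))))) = -140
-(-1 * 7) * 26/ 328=0.55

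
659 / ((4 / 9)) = 5931 / 4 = 1482.75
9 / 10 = 0.90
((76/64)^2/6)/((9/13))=4693/13824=0.34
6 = 6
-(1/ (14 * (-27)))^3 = 0.00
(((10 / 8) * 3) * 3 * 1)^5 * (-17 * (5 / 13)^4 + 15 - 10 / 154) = 5909886872578125 / 2251977728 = 2624309.65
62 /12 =31 /6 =5.17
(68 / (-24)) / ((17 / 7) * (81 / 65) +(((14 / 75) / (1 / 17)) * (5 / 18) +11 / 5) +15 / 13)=-13923 / 35684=-0.39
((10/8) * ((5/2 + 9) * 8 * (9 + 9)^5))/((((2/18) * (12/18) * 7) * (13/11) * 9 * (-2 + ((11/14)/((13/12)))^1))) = -896363820/29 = -30909097.24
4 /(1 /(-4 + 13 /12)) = -35 /3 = -11.67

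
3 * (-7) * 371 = -7791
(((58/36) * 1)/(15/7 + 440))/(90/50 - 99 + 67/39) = -2639/69150966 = -0.00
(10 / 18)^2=25 / 81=0.31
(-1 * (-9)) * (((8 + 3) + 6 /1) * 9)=1377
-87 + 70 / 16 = -661 / 8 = -82.62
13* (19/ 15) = 247/ 15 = 16.47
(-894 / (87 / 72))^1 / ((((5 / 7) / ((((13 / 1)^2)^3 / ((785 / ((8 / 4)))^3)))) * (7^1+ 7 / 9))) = -3728304500544 / 350709053125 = -10.63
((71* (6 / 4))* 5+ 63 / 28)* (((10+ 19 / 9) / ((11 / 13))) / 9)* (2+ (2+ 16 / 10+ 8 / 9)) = 73753433 / 13365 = 5518.40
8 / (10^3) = 0.01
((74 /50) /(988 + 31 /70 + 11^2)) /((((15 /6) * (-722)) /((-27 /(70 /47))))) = 5217 /389383625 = 0.00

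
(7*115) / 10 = 161 / 2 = 80.50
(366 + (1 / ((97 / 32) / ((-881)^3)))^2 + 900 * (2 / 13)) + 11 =6224418135686613222381 / 122317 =50887596455820640.00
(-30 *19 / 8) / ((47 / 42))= -5985 / 94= -63.67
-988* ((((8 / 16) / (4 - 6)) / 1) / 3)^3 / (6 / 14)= 1729 / 1296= 1.33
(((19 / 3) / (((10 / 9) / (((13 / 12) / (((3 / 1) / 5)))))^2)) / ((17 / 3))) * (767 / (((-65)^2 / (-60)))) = -43719 / 1360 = -32.15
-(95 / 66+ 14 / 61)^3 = -303328992959 / 65256129576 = -4.65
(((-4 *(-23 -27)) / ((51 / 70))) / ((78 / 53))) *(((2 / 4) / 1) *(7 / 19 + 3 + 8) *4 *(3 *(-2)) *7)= -747936000 / 4199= -178122.41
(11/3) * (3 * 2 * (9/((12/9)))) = 297/2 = 148.50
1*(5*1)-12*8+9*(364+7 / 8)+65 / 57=1456471 / 456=3194.02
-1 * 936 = -936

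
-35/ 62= -0.56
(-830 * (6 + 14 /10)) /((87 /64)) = -393088 /87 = -4518.25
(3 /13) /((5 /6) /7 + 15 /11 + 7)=0.03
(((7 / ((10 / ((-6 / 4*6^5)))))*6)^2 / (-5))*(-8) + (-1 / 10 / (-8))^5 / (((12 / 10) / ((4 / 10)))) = 37747202857736601601 / 9830400000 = 3839844040.70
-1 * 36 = -36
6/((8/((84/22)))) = 63/22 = 2.86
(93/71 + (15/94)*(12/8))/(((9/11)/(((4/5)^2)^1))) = 303292/250275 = 1.21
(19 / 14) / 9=19 / 126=0.15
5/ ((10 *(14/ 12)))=3/ 7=0.43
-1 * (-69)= 69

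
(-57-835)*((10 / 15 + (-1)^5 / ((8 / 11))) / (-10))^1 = -3791 / 60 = -63.18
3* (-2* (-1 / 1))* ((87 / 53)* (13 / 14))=3393 / 371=9.15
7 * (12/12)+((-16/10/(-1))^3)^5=35397995135707/30517578125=1159.92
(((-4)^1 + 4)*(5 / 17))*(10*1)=0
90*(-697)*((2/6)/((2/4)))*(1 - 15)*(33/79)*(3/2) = 366851.39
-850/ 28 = -30.36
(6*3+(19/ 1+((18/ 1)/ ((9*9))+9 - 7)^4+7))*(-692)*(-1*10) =3104893280/ 6561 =473234.76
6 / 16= 3 / 8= 0.38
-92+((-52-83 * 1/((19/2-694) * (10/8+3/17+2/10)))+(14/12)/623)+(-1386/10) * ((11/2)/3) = -398.02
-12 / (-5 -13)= 2 / 3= 0.67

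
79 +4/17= 79.24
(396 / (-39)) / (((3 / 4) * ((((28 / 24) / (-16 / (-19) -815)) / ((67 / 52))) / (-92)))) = -25172641824 / 22477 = -1119928.90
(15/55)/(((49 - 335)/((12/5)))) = -18/7865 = -0.00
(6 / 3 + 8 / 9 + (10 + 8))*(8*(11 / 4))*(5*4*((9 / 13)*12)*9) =8933760 / 13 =687212.31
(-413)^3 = -70444997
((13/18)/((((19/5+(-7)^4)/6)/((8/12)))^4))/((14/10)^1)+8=82303146166082993/10287893270755296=8.00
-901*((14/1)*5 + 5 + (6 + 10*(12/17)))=-79341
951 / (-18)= -317 / 6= -52.83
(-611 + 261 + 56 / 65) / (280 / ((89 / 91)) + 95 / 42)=-84830172 / 70109975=-1.21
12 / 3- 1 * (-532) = 536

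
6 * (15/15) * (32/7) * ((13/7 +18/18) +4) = 9216/49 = 188.08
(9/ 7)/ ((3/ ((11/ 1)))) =33/ 7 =4.71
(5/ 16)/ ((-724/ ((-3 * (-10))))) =-75/ 5792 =-0.01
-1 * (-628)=628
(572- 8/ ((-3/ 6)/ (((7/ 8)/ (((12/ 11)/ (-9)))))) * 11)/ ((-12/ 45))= 20955/ 8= 2619.38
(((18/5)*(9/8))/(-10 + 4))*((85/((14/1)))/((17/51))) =-1377/112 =-12.29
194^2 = 37636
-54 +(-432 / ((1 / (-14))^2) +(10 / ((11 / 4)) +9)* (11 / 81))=-6862667 / 81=-84724.28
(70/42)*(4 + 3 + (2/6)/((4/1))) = 425/36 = 11.81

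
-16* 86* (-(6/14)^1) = 4128/7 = 589.71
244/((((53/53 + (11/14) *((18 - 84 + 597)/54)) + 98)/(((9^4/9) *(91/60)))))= 113307012/44825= 2527.76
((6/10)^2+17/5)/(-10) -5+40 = 4328/125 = 34.62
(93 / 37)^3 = 15.88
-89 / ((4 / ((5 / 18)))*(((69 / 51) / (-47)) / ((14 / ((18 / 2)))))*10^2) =497777 / 149040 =3.34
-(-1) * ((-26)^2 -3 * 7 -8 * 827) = -5961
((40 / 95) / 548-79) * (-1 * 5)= 1028175 / 2603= 395.00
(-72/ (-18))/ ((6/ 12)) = 8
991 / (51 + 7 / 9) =19.14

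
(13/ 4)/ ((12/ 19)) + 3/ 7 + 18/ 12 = 2377/ 336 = 7.07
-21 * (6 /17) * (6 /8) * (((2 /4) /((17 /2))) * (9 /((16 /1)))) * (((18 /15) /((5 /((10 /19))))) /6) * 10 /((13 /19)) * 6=-5103 /15028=-0.34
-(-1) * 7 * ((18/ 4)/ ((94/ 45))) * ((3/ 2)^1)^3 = 76545/ 1504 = 50.89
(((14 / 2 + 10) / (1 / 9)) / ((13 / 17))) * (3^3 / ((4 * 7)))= 70227 / 364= 192.93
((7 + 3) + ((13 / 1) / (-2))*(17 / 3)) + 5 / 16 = -26.52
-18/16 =-9/8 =-1.12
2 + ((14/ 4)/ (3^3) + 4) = 331/ 54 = 6.13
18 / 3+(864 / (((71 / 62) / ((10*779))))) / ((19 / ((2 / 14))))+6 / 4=43933215 / 994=44198.41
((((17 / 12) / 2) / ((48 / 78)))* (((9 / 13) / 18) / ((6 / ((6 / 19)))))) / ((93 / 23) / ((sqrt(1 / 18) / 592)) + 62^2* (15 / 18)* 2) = -44965 / 187038378496 + 390609* sqrt(2) / 1449547433344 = 0.00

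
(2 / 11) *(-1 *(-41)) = 82 / 11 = 7.45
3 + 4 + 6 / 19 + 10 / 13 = 1997 / 247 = 8.09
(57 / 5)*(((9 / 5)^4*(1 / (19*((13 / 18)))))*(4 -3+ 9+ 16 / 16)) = 3897234 / 40625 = 95.93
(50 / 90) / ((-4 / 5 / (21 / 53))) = -0.28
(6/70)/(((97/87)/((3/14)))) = 783/47530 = 0.02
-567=-567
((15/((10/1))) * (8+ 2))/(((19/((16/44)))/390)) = 23400/209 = 111.96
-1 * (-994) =994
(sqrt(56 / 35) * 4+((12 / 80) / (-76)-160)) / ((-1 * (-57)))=-243203 / 86640+8 * sqrt(10) / 285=-2.72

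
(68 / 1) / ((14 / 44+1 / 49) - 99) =-0.69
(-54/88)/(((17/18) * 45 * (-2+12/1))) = -27/18700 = -0.00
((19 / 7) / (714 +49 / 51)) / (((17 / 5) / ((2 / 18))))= 95 / 765723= 0.00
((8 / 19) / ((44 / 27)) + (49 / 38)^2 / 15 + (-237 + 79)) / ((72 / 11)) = -37557109 / 1559520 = -24.08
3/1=3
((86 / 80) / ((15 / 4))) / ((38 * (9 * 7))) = 43 / 359100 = 0.00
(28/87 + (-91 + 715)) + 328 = 82852/87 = 952.32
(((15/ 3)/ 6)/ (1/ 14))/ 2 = 35/ 6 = 5.83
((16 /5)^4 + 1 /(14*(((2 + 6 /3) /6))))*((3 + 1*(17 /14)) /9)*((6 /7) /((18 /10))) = 108376097 /4630500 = 23.40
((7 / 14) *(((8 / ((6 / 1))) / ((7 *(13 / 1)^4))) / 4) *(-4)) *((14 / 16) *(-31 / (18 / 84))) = 0.00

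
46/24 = 23/12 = 1.92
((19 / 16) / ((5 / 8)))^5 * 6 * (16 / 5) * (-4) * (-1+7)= -11409.86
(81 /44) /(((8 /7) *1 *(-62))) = -0.03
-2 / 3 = -0.67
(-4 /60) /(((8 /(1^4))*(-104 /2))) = 1 /6240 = 0.00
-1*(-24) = 24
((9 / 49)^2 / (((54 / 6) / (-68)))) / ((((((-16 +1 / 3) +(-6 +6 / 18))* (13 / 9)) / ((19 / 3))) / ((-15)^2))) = 5886675 / 499408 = 11.79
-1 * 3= -3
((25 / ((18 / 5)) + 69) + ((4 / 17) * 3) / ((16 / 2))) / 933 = 11633 / 142749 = 0.08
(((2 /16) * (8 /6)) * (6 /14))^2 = 1 /196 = 0.01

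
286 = 286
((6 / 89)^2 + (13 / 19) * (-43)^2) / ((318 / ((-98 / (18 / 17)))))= -158601334913 / 430728138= -368.22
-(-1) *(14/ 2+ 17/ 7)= 66/ 7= 9.43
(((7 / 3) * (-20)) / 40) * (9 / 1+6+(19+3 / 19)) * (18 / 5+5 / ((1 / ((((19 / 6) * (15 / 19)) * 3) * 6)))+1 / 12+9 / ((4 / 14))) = -70920773 / 6840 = -10368.53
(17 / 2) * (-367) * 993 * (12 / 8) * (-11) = 204445791 / 4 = 51111447.75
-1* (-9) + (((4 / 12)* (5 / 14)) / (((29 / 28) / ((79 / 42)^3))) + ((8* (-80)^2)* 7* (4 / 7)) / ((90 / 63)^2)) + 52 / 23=7439487827425 / 74125044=100364.03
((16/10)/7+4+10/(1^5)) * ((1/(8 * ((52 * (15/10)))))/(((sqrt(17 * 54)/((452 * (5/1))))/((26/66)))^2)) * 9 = 68888755/388773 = 177.20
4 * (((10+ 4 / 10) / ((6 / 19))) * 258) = 169936 / 5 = 33987.20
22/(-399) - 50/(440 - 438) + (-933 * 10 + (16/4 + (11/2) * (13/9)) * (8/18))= -100724819/10773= -9349.75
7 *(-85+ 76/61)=-35763/61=-586.28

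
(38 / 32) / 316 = 19 / 5056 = 0.00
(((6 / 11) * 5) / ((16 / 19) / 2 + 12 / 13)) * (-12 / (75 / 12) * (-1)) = 3.90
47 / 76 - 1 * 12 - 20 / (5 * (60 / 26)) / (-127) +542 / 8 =2040749 / 36195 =56.38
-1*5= -5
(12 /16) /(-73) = -3 /292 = -0.01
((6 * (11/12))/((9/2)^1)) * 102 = 374/3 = 124.67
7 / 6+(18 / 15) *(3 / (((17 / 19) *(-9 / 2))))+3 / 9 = 103 / 170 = 0.61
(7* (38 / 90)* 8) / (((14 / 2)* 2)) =76 / 45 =1.69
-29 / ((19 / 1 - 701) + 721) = -29 / 39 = -0.74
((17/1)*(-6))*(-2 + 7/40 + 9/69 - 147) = 15166.85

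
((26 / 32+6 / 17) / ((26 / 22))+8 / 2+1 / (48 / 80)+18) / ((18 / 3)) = 261517 / 63648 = 4.11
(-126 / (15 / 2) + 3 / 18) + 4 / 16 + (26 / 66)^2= -353449 / 21780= -16.23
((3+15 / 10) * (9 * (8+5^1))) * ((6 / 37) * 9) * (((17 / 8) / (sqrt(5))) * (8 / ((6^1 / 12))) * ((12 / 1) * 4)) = 46399392 * sqrt(5) / 185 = 560822.67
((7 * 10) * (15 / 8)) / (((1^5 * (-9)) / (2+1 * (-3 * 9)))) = 364.58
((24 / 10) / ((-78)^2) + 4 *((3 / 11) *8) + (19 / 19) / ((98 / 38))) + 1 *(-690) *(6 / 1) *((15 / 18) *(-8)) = 37724128994 / 1366365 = 27609.12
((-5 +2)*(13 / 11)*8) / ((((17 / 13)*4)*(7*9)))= -338 / 3927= -0.09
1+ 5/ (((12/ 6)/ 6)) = 16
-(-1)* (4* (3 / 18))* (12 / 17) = 8 / 17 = 0.47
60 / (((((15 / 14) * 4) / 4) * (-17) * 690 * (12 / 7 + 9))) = -196 / 439875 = -0.00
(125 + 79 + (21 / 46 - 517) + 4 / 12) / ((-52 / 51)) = 306.21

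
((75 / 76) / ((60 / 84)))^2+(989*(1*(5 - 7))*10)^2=2259850769425 / 5776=391248401.91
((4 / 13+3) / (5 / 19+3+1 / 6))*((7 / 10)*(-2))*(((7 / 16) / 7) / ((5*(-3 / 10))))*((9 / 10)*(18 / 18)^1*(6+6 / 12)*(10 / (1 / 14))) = 360297 / 7820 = 46.07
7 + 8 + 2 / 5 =77 / 5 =15.40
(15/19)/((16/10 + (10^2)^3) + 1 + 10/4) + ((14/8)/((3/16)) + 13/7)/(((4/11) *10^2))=98230752973/319201627920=0.31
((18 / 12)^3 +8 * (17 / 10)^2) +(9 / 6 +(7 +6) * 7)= 23799 / 200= 119.00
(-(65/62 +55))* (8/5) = -2780/31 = -89.68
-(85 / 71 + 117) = -8392 / 71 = -118.20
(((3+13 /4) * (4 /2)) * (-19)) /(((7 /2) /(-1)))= 475 /7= 67.86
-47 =-47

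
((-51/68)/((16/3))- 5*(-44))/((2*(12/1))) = 14071/1536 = 9.16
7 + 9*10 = 97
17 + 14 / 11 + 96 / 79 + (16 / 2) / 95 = 1615777 / 82555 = 19.57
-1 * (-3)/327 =1/109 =0.01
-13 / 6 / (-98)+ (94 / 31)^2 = 5208061 / 565068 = 9.22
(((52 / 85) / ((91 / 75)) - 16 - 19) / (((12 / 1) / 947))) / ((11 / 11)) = -3887435 / 1428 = -2722.29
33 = 33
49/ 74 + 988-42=70053/ 74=946.66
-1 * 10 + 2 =-8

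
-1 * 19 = -19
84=84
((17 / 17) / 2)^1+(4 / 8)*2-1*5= -7 / 2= -3.50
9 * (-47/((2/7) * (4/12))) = -8883/2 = -4441.50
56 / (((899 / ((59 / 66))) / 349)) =576548 / 29667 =19.43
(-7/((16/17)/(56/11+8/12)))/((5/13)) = -29393/264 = -111.34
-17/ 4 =-4.25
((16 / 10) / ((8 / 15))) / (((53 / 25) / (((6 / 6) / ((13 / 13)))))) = 75 / 53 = 1.42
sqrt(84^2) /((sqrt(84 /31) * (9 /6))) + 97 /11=97 /11 + 4 * sqrt(651) /3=42.84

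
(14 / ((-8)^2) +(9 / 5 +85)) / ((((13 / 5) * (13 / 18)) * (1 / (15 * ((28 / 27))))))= 37485 / 52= 720.87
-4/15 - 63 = -949/15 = -63.27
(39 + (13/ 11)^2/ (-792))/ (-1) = -3737279/ 95832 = -39.00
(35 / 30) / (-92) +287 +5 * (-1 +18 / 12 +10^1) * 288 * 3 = 25197137 / 552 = 45646.99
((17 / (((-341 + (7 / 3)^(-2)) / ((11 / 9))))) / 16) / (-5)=9163 / 12024000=0.00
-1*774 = -774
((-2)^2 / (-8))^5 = -1 / 32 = -0.03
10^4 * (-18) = -180000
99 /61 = 1.62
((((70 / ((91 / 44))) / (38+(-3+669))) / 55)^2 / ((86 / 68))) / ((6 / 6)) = 17 / 28137824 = 0.00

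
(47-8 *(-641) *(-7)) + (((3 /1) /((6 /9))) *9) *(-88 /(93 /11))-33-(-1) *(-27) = -1126247 /31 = -36330.55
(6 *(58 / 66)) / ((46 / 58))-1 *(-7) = 3453 / 253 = 13.65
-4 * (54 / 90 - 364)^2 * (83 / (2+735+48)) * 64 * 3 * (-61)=12837457003776 / 19625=654137936.50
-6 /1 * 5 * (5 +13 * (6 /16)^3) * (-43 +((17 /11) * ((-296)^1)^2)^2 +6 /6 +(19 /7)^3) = -33227087184643342125 /10624768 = -3127323550466.55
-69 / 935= -0.07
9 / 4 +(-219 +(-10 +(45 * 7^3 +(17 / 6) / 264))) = 24089885 / 1584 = 15208.26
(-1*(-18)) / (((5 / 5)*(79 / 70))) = 1260 / 79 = 15.95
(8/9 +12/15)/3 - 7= -869/135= -6.44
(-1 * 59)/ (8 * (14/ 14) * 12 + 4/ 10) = -295/ 482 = -0.61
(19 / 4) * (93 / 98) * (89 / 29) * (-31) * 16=-9750306 / 1421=-6861.58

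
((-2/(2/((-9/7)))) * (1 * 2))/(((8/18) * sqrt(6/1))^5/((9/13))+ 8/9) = -1162261467/2079161420+ 294772608 * sqrt(6)/519790355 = 0.83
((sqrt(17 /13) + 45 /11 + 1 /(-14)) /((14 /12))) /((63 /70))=20*sqrt(221) /273 + 6190 /1617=4.92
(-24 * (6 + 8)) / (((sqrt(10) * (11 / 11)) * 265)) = -168 * sqrt(10) / 1325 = -0.40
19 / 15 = 1.27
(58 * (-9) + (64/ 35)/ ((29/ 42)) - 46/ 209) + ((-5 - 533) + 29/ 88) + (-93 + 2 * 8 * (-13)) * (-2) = -110368937/ 242440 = -455.24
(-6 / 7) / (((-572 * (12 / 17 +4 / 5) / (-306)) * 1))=-39015 / 128128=-0.30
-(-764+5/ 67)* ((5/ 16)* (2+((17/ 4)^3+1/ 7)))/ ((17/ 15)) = 135702767475/ 8164352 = 16621.38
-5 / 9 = -0.56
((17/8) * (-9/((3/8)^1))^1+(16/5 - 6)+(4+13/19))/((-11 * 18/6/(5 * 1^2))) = 4666/627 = 7.44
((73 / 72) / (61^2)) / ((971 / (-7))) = -511 / 260142552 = -0.00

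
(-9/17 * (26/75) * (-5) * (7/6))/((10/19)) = 1729/850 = 2.03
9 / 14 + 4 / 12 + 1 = 83 / 42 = 1.98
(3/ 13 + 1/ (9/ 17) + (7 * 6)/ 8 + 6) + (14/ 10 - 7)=18181/ 2340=7.77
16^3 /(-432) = -256 /27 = -9.48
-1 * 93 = -93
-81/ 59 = -1.37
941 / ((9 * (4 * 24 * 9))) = 0.12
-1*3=-3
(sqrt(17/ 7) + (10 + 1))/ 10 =sqrt(119)/ 70 + 11/ 10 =1.26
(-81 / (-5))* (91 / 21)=351 / 5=70.20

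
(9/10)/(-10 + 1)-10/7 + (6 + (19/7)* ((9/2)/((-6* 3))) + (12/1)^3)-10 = 1721.79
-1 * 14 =-14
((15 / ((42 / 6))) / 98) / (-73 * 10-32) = -5 / 174244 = -0.00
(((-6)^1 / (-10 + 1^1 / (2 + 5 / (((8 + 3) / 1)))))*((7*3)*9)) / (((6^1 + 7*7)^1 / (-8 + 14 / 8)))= -10935 / 814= -13.43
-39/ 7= -5.57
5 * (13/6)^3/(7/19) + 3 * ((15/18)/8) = 418375/3024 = 138.35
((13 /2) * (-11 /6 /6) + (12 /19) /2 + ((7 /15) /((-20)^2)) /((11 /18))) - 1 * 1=-1254821 /470250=-2.67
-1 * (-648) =648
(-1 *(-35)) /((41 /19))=665 /41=16.22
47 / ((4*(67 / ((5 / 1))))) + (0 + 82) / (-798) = 82777 / 106932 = 0.77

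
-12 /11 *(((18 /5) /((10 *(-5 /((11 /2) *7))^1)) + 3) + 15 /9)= -2842 /1375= -2.07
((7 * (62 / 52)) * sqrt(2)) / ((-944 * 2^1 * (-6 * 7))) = 31 * sqrt(2) / 294528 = 0.00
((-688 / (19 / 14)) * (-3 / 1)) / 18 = 84.49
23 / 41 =0.56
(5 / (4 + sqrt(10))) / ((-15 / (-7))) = 14 / 9 -7 * sqrt(10) / 18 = 0.33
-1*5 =-5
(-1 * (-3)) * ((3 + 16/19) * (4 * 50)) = 2305.26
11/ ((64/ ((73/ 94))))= 803/ 6016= 0.13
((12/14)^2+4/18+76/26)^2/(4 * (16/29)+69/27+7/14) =2.86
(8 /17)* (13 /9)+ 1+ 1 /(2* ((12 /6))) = 1181 /612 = 1.93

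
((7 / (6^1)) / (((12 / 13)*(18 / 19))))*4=5.34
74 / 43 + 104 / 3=4694 / 129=36.39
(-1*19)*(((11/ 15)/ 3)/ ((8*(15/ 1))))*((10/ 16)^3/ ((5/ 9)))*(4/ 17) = -209/ 52224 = -0.00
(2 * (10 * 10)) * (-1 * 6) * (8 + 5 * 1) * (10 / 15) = -10400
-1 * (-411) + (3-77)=337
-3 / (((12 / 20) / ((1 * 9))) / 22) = -990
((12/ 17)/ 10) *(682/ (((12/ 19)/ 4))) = 25916/ 85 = 304.89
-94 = -94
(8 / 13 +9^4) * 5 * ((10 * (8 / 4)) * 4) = 34120400 / 13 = 2624646.15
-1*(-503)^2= -253009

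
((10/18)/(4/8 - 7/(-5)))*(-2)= -100/171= -0.58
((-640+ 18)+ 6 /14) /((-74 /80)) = 174040 /259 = 671.97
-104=-104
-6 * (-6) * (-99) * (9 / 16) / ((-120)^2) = -891 / 6400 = -0.14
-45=-45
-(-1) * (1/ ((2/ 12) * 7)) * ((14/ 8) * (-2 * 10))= -30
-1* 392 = -392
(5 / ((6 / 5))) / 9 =25 / 54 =0.46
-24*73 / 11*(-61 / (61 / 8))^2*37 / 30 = -691456 / 55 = -12571.93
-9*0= 0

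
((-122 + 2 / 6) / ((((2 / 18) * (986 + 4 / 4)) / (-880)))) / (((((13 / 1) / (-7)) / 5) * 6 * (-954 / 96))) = 12848000 / 291447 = 44.08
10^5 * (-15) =-1500000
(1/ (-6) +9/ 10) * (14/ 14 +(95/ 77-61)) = -905/ 21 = -43.10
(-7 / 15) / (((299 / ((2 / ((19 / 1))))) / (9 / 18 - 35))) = 7 / 1235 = 0.01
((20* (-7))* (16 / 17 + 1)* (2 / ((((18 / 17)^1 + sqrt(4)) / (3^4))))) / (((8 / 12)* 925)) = -56133 / 2405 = -23.34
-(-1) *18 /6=3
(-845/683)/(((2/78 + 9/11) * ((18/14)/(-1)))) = 845845/741738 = 1.14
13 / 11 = 1.18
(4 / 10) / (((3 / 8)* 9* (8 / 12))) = 8 / 45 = 0.18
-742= -742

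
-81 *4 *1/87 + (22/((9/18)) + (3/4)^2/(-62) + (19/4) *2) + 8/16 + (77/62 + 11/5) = 7725463/143840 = 53.71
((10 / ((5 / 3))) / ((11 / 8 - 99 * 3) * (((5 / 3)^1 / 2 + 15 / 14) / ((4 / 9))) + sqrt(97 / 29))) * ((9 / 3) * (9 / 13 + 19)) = -0.28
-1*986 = -986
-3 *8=-24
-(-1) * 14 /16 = 7 /8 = 0.88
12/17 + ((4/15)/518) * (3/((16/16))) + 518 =11419344/22015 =518.71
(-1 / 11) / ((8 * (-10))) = 1 / 880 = 0.00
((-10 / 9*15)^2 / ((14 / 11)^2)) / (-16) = -75625 / 7056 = -10.72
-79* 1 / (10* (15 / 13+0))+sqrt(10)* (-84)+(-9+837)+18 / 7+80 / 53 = 45924283 / 55650 - 84* sqrt(10) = 559.60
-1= -1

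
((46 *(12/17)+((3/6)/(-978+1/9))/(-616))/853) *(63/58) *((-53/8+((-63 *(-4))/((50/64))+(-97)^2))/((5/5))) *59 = 33056086410295227/1393346156800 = 23724.25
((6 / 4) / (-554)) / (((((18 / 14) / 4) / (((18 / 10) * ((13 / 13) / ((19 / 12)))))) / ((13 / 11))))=-3276 / 289465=-0.01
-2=-2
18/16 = 9/8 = 1.12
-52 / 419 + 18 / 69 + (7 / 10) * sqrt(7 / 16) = 1318 / 9637 + 7 * sqrt(7) / 40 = 0.60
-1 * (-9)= 9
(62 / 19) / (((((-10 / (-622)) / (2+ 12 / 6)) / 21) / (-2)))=-3239376 / 95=-34098.69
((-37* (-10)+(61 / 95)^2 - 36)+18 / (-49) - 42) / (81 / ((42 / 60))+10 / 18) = 1162346211 / 462756875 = 2.51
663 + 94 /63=41863 /63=664.49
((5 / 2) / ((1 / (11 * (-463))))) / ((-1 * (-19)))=-670.13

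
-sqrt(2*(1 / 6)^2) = -sqrt(2) / 6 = -0.24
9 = 9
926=926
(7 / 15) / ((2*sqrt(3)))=7*sqrt(3) / 90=0.13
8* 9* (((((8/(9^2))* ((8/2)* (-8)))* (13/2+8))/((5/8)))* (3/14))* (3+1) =-475136/105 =-4525.10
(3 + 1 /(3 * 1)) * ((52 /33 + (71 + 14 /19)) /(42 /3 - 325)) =-459670 /584991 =-0.79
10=10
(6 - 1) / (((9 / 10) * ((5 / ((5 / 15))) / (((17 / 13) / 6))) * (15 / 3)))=17 / 1053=0.02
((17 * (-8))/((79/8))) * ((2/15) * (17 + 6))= -50048/1185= -42.23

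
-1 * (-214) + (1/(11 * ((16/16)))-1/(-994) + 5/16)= 18754383/87472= 214.40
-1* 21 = -21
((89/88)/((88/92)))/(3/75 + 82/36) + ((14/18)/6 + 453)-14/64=49434869045/109039392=453.37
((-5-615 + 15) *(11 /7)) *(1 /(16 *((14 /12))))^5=-0.00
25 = 25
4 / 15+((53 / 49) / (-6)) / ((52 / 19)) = 15349 / 76440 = 0.20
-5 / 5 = -1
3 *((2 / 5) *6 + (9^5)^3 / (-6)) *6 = -3088366981419519 / 5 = -617673396283903.80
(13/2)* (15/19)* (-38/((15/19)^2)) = -4693/15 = -312.87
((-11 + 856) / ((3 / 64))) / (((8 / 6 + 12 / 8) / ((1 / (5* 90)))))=10816 / 765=14.14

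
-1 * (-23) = 23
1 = 1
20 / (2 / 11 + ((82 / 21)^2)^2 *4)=0.02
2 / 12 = 1 / 6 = 0.17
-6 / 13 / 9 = -2 / 39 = -0.05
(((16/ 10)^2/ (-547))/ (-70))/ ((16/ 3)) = 6/ 478625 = 0.00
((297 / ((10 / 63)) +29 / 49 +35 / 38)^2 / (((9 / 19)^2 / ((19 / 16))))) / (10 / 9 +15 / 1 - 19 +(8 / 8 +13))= 160415555244579 / 96040000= 1670299.41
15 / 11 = 1.36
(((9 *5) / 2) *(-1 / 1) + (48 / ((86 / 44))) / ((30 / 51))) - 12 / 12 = 7847 / 430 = 18.25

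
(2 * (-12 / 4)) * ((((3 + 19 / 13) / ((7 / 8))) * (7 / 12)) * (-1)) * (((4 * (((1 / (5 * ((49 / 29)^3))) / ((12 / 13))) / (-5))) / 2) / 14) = -1414562 / 61765725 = -0.02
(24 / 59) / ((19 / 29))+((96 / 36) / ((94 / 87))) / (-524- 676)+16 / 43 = 673484513 / 679662300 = 0.99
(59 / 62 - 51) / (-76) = 3103 / 4712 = 0.66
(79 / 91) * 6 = 474 / 91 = 5.21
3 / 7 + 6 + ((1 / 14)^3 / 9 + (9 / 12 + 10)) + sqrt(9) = 20.18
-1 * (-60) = 60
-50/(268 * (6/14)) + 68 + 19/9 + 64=161213/1206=133.68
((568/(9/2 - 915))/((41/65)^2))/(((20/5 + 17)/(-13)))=62394800/64283121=0.97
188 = 188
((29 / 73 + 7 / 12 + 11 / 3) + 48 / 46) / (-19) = -38219 / 127604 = -0.30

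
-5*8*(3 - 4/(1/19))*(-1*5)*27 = -394200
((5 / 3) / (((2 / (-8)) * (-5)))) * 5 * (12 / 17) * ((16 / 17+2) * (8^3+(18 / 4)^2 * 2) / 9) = 130000 / 153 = 849.67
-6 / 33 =-2 / 11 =-0.18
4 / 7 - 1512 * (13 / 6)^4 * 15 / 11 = -6997357 / 154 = -45437.38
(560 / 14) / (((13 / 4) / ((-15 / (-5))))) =480 / 13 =36.92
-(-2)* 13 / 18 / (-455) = -1 / 315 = -0.00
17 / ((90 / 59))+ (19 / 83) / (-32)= 11.14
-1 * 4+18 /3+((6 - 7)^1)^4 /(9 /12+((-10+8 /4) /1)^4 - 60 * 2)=31818 /15907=2.00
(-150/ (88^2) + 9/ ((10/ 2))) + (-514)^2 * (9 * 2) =92067056553/ 19360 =4755529.78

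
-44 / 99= -4 / 9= -0.44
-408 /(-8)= 51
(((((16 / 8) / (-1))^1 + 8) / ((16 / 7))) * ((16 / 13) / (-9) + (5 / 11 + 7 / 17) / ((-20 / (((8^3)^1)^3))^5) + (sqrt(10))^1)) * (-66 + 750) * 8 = -1286717540532583793478718060697716083570036288 / 7596875 + 14364 * sqrt(10) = -169374583698242210577206800000000000000.00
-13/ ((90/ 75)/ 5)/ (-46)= 1.18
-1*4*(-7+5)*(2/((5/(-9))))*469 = -67536/5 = -13507.20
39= 39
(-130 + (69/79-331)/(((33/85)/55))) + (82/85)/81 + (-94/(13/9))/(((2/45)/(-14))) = -186662363786/7070895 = -26398.69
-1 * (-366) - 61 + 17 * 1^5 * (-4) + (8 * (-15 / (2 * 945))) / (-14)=104519 / 441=237.00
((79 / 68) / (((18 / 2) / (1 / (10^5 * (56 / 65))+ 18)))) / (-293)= -1592641027 / 200833920000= -0.01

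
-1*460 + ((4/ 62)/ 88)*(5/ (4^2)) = -10039035/ 21824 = -460.00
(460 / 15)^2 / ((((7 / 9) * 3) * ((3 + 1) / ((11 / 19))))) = 23276 / 399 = 58.34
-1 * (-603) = 603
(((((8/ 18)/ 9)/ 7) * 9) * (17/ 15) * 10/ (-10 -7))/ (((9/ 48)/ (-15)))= 640/ 189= 3.39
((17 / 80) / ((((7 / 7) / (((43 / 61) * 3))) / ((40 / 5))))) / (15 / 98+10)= 0.35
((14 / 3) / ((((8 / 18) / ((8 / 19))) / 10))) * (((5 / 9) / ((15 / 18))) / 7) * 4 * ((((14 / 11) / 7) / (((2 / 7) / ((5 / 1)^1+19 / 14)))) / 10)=1424 / 209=6.81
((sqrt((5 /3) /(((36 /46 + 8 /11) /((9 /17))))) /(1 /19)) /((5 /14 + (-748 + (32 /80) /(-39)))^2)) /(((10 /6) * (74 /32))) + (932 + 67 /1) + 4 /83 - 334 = 679704480 * sqrt(24644730) /500506358586096211 + 55199 /83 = 665.05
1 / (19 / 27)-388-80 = -8865 / 19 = -466.58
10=10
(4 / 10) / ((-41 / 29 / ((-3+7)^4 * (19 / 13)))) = -282112 / 2665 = -105.86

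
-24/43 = -0.56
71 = 71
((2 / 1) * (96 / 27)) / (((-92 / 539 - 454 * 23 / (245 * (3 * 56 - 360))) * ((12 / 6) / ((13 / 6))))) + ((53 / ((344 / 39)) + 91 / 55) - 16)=320546213491 / 2259785880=141.85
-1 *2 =-2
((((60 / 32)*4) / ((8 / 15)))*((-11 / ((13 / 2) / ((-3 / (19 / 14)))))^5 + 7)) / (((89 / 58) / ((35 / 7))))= 22184021998308956625 / 654583056916984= 33890.31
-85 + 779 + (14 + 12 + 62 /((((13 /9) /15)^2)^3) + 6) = 375317102982084 /4826809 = 77756775.33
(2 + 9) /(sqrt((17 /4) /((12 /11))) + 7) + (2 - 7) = -7129 /2165 - 44 * sqrt(561) /2165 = -3.77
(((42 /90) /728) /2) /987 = 1 /3079440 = 0.00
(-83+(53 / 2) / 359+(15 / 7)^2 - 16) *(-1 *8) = 13275484 / 17591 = 754.67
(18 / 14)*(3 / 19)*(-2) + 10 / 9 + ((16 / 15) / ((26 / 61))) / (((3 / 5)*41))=514756 / 638001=0.81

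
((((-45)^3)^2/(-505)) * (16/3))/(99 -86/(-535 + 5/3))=-884383.11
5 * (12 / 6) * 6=60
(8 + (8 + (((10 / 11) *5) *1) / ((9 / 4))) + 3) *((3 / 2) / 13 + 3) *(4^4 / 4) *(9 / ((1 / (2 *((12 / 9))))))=100586.52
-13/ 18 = -0.72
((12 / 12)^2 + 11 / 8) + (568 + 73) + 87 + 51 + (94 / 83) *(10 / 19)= 9865347 / 12616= 781.97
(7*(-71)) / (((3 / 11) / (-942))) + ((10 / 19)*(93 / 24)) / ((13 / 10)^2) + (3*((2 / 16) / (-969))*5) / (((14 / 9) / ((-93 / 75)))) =52475463300511 / 30568720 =1716639.21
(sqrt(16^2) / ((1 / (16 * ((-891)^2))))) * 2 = 406467072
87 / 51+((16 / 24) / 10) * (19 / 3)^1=1628 / 765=2.13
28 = 28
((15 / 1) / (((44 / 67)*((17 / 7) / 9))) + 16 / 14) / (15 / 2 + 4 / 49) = 3144323 / 277882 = 11.32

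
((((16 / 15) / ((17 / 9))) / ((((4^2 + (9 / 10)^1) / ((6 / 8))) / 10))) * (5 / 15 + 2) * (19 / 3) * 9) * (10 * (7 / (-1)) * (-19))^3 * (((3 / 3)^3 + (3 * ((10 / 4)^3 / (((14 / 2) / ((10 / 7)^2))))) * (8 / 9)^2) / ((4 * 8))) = 249182548667500 / 8619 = 28910842170.50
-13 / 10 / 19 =-13 / 190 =-0.07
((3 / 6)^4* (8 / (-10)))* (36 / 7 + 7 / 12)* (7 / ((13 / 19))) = -703 / 240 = -2.93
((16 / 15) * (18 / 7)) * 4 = 384 / 35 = 10.97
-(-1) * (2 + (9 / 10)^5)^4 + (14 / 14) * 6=5103266827374776128801 / 100000000000000000000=51.03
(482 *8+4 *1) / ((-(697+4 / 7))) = -27020 / 4883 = -5.53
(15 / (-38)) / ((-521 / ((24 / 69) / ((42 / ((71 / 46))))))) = 355 / 36655997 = 0.00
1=1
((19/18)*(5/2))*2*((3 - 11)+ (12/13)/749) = -3699490/87633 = -42.22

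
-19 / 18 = -1.06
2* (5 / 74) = 5 / 37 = 0.14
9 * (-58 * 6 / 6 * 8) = -4176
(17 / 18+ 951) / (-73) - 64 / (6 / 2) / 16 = -14.37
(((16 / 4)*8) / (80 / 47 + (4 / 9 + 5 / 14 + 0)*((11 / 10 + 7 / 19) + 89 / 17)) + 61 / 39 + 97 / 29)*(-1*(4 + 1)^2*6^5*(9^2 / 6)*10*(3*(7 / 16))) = -16576423475172876000 / 51025137007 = -324867789.63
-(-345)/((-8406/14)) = -805/1401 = -0.57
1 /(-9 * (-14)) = 1 /126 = 0.01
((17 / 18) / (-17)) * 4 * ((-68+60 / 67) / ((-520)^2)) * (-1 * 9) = -0.00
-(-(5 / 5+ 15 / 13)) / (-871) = -28 / 11323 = -0.00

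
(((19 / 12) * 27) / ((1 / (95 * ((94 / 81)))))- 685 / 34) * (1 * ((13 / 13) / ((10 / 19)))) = 2728457 / 306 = 8916.53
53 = 53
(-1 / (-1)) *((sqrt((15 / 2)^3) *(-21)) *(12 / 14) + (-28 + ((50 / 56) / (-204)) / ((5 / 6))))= -135 *sqrt(30) / 2 - 26661 / 952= -397.72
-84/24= -7/2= -3.50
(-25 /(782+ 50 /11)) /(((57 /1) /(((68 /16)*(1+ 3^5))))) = -285175 /493164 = -0.58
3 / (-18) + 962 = 5771 / 6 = 961.83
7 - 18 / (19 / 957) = -17093 / 19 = -899.63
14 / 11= 1.27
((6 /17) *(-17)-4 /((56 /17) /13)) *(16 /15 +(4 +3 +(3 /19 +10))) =-22631 /57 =-397.04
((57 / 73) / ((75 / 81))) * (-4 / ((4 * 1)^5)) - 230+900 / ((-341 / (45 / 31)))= -1154855244769 / 4938771200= -233.83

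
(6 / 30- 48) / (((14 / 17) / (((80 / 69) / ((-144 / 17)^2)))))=-1174207 / 1251936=-0.94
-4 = -4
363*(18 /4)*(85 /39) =3560.19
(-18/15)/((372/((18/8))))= -9/1240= -0.01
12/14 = 6/7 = 0.86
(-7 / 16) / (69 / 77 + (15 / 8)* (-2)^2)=-539 / 10344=-0.05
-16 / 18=-8 / 9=-0.89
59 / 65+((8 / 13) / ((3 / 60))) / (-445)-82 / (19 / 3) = -1326381 / 109915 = -12.07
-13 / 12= -1.08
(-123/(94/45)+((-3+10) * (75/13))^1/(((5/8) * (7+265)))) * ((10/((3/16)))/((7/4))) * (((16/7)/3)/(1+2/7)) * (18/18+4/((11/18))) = -172576256000/21594573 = -7991.65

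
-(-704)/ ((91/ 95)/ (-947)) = -63335360/ 91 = -695992.97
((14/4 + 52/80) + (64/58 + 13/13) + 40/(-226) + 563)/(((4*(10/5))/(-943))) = -35171326553/524320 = -67079.89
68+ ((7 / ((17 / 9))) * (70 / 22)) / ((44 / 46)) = 330467 / 4114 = 80.33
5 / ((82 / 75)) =375 / 82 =4.57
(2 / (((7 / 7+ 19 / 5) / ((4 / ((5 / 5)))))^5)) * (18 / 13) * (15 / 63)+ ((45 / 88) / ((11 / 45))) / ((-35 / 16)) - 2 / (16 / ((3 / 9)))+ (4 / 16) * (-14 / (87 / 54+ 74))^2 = -1196821124728 / 1652068429011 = -0.72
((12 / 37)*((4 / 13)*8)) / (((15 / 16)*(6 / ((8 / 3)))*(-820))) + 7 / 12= 10345333 / 17748900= 0.58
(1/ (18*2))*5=5/ 36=0.14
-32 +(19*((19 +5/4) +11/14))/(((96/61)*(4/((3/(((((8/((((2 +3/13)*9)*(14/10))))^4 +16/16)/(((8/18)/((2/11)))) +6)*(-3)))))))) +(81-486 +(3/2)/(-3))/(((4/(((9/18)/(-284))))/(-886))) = -634910391887428798883/3174029675711984384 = -200.03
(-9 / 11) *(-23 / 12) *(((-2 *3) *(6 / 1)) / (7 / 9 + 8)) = -5589 / 869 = -6.43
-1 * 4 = -4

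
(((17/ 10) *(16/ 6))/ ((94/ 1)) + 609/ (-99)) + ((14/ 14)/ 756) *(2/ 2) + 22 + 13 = 56474273/ 1954260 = 28.90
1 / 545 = 0.00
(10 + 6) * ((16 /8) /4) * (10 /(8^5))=5 /2048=0.00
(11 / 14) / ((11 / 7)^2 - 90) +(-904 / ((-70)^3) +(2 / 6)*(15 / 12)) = 0.41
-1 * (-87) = 87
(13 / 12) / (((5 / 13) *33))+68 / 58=1.26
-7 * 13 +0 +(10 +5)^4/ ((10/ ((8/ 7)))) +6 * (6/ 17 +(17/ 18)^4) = 5701.61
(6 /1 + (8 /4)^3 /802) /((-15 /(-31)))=14942 /1203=12.42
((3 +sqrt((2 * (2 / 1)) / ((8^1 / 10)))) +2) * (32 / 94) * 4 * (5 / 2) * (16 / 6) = 1280 * sqrt(5) / 141 +6400 / 141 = 65.69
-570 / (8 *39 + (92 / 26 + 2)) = -1235 / 688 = -1.80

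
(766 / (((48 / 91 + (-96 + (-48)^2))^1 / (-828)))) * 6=-7214571 / 4187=-1723.09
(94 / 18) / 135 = 47 / 1215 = 0.04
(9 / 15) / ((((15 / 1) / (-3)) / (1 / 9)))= -1 / 75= -0.01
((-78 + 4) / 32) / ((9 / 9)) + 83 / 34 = 35 / 272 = 0.13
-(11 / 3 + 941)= -2834 / 3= -944.67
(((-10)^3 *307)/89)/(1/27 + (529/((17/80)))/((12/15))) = -140913000/127120213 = -1.11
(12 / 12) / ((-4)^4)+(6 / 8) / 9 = 67 / 768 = 0.09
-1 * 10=-10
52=52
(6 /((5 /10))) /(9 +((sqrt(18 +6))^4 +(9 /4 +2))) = 48 /2357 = 0.02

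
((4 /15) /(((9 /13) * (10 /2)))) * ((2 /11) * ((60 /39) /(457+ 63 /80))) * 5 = 2560 /10877031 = 0.00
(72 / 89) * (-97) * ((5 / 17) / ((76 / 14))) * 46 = -5622120 / 28747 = -195.57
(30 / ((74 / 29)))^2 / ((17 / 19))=3595275 / 23273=154.48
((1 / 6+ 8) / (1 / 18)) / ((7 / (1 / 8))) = 21 / 8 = 2.62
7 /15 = 0.47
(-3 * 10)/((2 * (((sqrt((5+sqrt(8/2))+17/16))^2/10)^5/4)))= -176.12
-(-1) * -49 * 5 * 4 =-980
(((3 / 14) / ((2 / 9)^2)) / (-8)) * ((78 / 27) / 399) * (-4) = 117 / 7448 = 0.02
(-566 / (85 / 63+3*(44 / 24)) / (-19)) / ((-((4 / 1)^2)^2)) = -17829 / 1049408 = -0.02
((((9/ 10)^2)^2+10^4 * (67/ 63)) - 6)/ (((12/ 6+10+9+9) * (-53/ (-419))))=2805889370717/ 1001700000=2801.13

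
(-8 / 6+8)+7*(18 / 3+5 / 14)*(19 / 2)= 5153 / 12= 429.42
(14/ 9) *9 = 14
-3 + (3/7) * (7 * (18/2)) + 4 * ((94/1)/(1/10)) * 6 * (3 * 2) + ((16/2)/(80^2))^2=86645760001/640000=135384.00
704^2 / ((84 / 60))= 2478080 / 7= 354011.43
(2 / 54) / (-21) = -1 / 567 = -0.00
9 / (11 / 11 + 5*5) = 9 / 26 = 0.35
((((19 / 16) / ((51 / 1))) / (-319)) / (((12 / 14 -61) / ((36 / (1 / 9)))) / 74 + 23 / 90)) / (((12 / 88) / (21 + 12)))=-7307685 / 104687071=-0.07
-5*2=-10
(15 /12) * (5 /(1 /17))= 425 /4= 106.25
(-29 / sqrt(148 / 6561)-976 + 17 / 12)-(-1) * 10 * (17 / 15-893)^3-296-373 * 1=-19154184326891 / 2700-2349 * sqrt(37) / 74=-7094142536.38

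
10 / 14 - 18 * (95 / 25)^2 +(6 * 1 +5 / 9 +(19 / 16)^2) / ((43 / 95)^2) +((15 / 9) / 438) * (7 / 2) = -11989959197513 / 54422726400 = -220.31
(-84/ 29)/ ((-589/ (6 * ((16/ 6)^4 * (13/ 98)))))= 212992/ 1076103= 0.20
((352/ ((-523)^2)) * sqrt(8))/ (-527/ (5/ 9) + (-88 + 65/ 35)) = -0.00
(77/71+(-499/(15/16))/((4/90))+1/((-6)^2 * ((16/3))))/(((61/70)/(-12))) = 5713469195/34648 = 164900.40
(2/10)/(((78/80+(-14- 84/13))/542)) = -56368/10133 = -5.56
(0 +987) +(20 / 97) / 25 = 987.01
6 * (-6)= -36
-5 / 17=-0.29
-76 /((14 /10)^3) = -9500 /343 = -27.70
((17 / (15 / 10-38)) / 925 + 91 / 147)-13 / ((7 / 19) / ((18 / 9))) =-99194939 / 1418025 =-69.95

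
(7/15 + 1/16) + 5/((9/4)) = 1981/720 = 2.75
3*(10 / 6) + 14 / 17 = 99 / 17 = 5.82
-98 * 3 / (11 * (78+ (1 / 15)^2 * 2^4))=-33075 / 96613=-0.34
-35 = -35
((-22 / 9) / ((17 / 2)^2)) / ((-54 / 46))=2024 / 70227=0.03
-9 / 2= -4.50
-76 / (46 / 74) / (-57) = 2.14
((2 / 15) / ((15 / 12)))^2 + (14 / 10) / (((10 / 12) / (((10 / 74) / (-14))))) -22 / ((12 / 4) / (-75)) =550.00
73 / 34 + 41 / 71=6577 / 2414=2.72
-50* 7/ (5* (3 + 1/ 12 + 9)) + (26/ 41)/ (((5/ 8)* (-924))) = -7957148/ 1373295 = -5.79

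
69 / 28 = 2.46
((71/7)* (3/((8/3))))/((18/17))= 1207/112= 10.78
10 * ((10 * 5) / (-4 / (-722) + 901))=180500 / 325263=0.55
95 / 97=0.98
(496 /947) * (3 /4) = 0.39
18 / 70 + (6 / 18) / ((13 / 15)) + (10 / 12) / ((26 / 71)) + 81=458189 / 5460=83.92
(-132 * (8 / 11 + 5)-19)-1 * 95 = -870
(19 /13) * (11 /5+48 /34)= 5833 /1105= 5.28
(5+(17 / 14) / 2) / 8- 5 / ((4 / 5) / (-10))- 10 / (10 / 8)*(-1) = 15949 / 224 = 71.20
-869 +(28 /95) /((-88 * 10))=-18162107 /20900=-869.00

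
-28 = -28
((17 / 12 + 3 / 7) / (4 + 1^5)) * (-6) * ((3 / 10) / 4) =-93 / 560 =-0.17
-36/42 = -6/7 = -0.86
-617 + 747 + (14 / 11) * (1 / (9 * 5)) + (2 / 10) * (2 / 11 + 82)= 14500 / 99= 146.46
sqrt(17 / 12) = sqrt(51) / 6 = 1.19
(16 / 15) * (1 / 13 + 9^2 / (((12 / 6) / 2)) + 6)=18112 / 195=92.88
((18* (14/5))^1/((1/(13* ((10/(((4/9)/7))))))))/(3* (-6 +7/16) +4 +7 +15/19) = -31370976/1489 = -21068.49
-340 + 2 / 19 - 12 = -351.89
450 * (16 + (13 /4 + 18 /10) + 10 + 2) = 29745 /2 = 14872.50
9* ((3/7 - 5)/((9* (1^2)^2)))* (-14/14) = 32/7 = 4.57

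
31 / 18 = 1.72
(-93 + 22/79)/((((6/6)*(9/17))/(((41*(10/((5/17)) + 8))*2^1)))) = -142954700/237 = -603184.39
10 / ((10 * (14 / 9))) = 9 / 14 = 0.64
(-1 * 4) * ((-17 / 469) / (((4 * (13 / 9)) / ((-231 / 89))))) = -5049 / 77519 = -0.07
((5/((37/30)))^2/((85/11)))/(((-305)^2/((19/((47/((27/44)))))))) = 23085/4070145151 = 0.00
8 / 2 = 4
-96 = -96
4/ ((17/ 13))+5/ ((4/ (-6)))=-4.44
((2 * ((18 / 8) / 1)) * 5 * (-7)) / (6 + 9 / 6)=-21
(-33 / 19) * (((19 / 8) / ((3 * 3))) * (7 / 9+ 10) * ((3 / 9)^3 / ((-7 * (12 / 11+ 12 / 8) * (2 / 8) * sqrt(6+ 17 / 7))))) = 11737 * sqrt(413) / 17161389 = 0.01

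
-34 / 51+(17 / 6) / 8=-5 / 16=-0.31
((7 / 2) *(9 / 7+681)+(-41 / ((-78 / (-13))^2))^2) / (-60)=-3096529 / 77760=-39.82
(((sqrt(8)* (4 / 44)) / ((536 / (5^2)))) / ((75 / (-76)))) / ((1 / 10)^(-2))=-19* sqrt(2) / 221100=-0.00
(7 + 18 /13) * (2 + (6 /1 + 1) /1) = 981 /13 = 75.46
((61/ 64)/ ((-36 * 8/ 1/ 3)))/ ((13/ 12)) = -0.01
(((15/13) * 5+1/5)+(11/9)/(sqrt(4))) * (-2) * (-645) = 331057/39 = 8488.64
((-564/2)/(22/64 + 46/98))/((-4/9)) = 331632/425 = 780.31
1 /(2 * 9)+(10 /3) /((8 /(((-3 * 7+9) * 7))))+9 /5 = -33.14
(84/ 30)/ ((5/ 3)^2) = 126/ 125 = 1.01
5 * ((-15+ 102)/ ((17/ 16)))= 6960/ 17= 409.41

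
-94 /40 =-2.35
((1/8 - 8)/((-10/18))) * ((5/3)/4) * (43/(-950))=-0.27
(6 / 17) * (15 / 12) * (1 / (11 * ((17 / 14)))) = 0.03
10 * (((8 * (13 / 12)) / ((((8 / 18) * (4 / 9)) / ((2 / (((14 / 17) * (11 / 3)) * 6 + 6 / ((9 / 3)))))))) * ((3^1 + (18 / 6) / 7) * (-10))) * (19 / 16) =-49725 / 28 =-1775.89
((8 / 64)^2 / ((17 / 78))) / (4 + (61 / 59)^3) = 2669927 / 190127456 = 0.01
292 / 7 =41.71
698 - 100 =598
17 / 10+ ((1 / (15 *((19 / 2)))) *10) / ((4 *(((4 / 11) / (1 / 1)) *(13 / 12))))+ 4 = 14189 / 2470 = 5.74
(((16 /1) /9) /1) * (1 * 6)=32 /3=10.67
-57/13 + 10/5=-31/13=-2.38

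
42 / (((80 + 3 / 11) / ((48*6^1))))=133056 / 883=150.69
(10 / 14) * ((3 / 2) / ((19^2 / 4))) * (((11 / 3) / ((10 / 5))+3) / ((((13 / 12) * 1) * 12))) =145 / 32851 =0.00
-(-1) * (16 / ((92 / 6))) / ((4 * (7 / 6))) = 36 / 161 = 0.22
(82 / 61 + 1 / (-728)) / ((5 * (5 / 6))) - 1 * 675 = -674.68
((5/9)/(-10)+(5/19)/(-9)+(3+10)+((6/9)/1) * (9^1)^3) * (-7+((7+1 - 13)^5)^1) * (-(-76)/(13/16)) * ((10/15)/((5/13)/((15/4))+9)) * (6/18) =-1266749696/355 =-3568309.00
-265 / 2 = -132.50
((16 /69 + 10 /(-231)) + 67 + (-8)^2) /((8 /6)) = 98.39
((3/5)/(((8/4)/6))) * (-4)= -36/5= -7.20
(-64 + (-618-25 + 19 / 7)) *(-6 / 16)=7395 / 28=264.11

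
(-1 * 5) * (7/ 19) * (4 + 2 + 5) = -385/ 19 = -20.26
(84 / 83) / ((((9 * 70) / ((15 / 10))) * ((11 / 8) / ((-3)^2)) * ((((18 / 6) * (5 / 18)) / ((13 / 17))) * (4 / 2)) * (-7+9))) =1404 / 388025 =0.00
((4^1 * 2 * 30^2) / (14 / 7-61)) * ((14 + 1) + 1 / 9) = -108800 / 59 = -1844.07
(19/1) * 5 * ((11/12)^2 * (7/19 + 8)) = 32065/48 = 668.02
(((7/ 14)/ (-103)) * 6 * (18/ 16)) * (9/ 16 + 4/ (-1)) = 1485/ 13184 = 0.11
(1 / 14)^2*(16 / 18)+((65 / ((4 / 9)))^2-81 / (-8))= 150992699 / 7056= 21399.19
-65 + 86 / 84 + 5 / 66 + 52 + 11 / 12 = -3383 / 308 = -10.98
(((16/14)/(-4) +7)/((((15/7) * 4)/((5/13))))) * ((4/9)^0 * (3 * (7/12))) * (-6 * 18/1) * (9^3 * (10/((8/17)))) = -183478365/208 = -882107.52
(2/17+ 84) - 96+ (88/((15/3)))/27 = -25774/2295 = -11.23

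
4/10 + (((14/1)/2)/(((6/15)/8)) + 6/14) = 4929/35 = 140.83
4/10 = 2/5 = 0.40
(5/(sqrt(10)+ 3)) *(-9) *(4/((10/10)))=540-180 *sqrt(10)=-29.21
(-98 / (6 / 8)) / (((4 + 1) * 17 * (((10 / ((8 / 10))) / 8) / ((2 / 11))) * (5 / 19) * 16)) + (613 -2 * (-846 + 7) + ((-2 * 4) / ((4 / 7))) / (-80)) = 6426626707 / 2805000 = 2291.13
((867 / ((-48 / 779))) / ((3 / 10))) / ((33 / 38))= -21387445 / 396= -54008.70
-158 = -158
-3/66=-1/22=-0.05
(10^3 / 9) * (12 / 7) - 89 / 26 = 102131 / 546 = 187.05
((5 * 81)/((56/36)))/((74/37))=3645/28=130.18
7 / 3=2.33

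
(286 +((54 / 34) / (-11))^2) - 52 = 234.02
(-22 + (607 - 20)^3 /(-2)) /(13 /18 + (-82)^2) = -1820358423 /121045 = -15038.69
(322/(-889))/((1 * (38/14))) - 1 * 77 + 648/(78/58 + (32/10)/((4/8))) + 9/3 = 9.54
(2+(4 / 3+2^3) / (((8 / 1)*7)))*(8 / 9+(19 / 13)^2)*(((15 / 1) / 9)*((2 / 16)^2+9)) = 98.48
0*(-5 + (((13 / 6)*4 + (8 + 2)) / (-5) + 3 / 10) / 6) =0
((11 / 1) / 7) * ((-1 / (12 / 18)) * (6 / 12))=-33 / 28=-1.18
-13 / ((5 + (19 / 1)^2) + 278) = -13 / 644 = -0.02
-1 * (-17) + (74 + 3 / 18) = 547 / 6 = 91.17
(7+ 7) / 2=7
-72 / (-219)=24 / 73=0.33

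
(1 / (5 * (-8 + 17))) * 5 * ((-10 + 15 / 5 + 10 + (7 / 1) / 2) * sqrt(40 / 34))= 13 * sqrt(85) / 153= 0.78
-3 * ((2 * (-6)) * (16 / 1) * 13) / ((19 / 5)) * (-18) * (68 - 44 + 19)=-1525187.37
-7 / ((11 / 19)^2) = -2527 / 121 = -20.88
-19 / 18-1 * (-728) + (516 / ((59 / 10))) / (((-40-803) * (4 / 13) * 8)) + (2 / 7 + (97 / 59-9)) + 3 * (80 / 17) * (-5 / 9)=50568613085 / 71024436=711.99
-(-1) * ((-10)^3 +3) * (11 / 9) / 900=-10967 / 8100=-1.35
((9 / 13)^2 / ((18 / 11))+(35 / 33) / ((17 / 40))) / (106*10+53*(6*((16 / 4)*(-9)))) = -528739 / 1969751784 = -0.00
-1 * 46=-46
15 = 15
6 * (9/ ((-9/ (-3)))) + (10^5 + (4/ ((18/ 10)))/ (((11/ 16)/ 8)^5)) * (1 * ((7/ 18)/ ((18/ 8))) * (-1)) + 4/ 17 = -198013082916190/ 1995905043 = -99209.67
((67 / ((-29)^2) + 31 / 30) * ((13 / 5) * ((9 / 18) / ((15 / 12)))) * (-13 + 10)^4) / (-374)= -0.25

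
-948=-948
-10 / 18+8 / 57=-71 / 171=-0.42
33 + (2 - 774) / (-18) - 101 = -25.11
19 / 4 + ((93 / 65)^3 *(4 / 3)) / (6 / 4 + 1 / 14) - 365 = -357.76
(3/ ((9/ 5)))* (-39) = -65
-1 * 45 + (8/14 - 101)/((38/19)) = -1333/14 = -95.21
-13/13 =-1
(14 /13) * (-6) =-84 /13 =-6.46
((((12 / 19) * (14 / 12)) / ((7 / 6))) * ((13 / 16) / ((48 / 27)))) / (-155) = -351 / 188480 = -0.00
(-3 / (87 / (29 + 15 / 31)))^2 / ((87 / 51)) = 14201732 / 23437829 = 0.61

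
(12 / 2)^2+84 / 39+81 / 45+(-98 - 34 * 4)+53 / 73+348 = 733956 / 4745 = 154.68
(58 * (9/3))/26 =87/13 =6.69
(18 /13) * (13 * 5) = 90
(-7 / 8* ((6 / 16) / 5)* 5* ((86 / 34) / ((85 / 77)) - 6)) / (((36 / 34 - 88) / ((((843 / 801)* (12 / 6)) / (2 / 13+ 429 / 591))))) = -26995892833 / 806110422720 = -0.03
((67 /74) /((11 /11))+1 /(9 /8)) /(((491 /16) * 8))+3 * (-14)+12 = -4903895 /163503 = -29.99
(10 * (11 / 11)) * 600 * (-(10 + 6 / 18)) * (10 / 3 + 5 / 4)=-852500 / 3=-284166.67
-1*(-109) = 109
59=59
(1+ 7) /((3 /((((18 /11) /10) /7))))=24 /385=0.06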